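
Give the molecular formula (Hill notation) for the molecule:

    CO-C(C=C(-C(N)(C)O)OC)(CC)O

C9H19NO4

Heavy atoms from the SMILES: 9 C, 1 N, 4 O.
Implicit hydrogens by atom environment:
  4 × C: 3 H each → 12
  3 × C: no H
  2 × O: 1 H each → 2
  2 × O: no H
  1 × C: 2 H
  1 × C: 1 H
  1 × N: 2 H
  Total hydrogens = 19.
Molecular formula: C9H19NO4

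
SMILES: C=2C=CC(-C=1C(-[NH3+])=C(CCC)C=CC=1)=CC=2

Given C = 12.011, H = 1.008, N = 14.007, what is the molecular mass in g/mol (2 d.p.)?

Molecular formula: C15H18N+.
M = 15×12.011 + 18×1.008 + 1×14.007 = 212.32 g/mol.

212.32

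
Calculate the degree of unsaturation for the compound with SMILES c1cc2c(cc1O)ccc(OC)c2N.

7

Molecular formula from the SMILES: C11H11NO2.
DoU = (2C + 2 + N − H − X)/2 = (2·11 + 2 + 1 − 11 − 0)/2 = 14/2 = 7.
(Structurally: 2 ring(s) + 5 π bond(s) = 7.)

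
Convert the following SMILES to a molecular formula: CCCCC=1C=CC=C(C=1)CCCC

C14H22

Heavy atoms from the SMILES: 14 C.
Implicit hydrogens by atom environment:
  6 × C: 2 H each → 12
  4 × C (aromatic): 1 H each → 4
  2 × C: 3 H each → 6
  2 × C (aromatic): no H
  Total hydrogens = 22.
Molecular formula: C14H22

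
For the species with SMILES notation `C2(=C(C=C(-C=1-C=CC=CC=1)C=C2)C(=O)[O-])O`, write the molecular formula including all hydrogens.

C13H9O3-

Heavy atoms from the SMILES: 13 C, 3 O.
Implicit hydrogens by atom environment:
  8 × C (aromatic): 1 H each → 8
  4 × C (aromatic): no H
  1 × C: no H
  1 × O: 1 H
  1 × O: no H
  1 × O (charge -1): no H
  Total hydrogens = 9.
Net charge -1.
Molecular formula: C13H9O3-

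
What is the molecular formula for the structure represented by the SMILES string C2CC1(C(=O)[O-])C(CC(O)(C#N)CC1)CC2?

C12H16NO3-

Heavy atoms from the SMILES: 12 C, 1 N, 3 O.
Implicit hydrogens by atom environment:
  7 × C: 2 H each → 14
  4 × C: no H
  1 × C: 1 H
  1 × N: no H
  1 × O: 1 H
  1 × O: no H
  1 × O (charge -1): no H
  Total hydrogens = 16.
Net charge -1.
Molecular formula: C12H16NO3-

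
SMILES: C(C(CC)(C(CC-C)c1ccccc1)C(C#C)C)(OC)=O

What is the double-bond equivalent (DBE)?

7

Molecular formula from the SMILES: C19H26O2.
DoU = (2C + 2 + N − H − X)/2 = (2·19 + 2 + 0 − 26 − 0)/2 = 14/2 = 7.
(Structurally: 1 ring(s) + 6 π bond(s) = 7.)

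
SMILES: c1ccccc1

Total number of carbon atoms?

6

The symbol for carbon appears 6 times in the SMILES. Lowercase c denotes aromatic carbon and counts toward C.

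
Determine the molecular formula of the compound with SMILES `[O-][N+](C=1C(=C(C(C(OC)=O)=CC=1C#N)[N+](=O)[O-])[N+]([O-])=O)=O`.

C9H4N4O8

Heavy atoms from the SMILES: 9 C, 4 N, 8 O.
Implicit hydrogens by atom environment:
  5 × C (aromatic): no H
  5 × O: no H
  3 × N (charge +1): no H
  3 × O (charge -1): no H
  2 × C: no H
  1 × C: 3 H
  1 × C (aromatic): 1 H
  1 × N: no H
  Total hydrogens = 4.
Molecular formula: C9H4N4O8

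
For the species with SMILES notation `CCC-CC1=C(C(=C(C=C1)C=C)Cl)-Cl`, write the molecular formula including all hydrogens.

Heavy atoms from the SMILES: 12 C, 2 Cl.
Implicit hydrogens by atom environment:
  4 × C: 2 H each → 8
  4 × C (aromatic): no H
  2 × C (aromatic): 1 H each → 2
  2 × Cl: no H
  1 × C: 3 H
  1 × C: 1 H
  Total hydrogens = 14.
Molecular formula: C12H14Cl2

C12H14Cl2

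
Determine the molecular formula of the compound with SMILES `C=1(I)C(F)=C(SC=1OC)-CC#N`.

C7H5FINOS

Heavy atoms from the SMILES: 7 C, 1 F, 1 I, 1 N, 1 O, 1 S.
Implicit hydrogens by atom environment:
  4 × C (aromatic): no H
  1 × C: 3 H
  1 × C: 2 H
  1 × C: no H
  1 × F: no H
  1 × I: no H
  1 × N: no H
  1 × O: no H
  1 × S (aromatic): no H
  Total hydrogens = 5.
Molecular formula: C7H5FINOS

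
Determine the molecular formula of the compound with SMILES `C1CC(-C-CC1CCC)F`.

C9H17F

Heavy atoms from the SMILES: 9 C, 1 F.
Implicit hydrogens by atom environment:
  6 × C: 2 H each → 12
  2 × C: 1 H each → 2
  1 × C: 3 H
  1 × F: no H
  Total hydrogens = 17.
Molecular formula: C9H17F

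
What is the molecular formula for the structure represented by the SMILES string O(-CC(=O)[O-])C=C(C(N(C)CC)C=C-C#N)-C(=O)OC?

Heavy atoms from the SMILES: 13 C, 2 N, 5 O.
Implicit hydrogens by atom environment:
  4 × C: 1 H each → 4
  4 × C: no H
  4 × O: no H
  3 × C: 3 H each → 9
  2 × C: 2 H each → 4
  2 × N: no H
  1 × O (charge -1): no H
  Total hydrogens = 17.
Net charge -1.
Molecular formula: C13H17N2O5-

C13H17N2O5-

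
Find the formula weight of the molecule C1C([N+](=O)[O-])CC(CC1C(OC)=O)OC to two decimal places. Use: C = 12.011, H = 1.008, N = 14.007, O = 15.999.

Molecular formula: C9H15NO5.
M = 9×12.011 + 15×1.008 + 1×14.007 + 5×15.999 = 217.22 g/mol.

217.22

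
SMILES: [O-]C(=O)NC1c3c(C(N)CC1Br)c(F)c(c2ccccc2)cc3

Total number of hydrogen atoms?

Hydrogens are implicit in SMILES; fill each atom to its normal valence:
  7 × C (aromatic): 1 H each → 7
  5 × C (aromatic): no H
  3 × C: 1 H each → 3
  1 × Br: no H
  1 × C: 2 H
  1 × C: no H
  1 × F: no H
  1 × N: 2 H
  1 × N: 1 H
  1 × O: no H
  1 × O (charge -1): no H
  Total hydrogens = 15.

15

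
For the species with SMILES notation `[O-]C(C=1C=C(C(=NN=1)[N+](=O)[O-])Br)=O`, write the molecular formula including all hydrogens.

C5HBrN3O4-

Heavy atoms from the SMILES: 1 Br, 5 C, 3 N, 4 O.
Implicit hydrogens by atom environment:
  3 × C (aromatic): no H
  2 × N (aromatic): no H
  2 × O: no H
  2 × O (charge -1): no H
  1 × Br: no H
  1 × C (aromatic): 1 H
  1 × C: no H
  1 × N (charge +1): no H
  Total hydrogens = 1.
Net charge -1.
Molecular formula: C5HBrN3O4-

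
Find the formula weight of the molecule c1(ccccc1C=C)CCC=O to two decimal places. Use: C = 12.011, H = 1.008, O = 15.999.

160.22

Molecular formula: C11H12O.
M = 11×12.011 + 12×1.008 + 1×15.999 = 160.22 g/mol.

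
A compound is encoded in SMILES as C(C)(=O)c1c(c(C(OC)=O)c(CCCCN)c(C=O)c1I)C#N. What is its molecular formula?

Heavy atoms from the SMILES: 16 C, 1 I, 2 N, 4 O.
Implicit hydrogens by atom environment:
  6 × C (aromatic): no H
  4 × C: 2 H each → 8
  4 × O: no H
  3 × C: no H
  2 × C: 3 H each → 6
  1 × C: 1 H
  1 × I: no H
  1 × N: 2 H
  1 × N: no H
  Total hydrogens = 17.
Molecular formula: C16H17IN2O4

C16H17IN2O4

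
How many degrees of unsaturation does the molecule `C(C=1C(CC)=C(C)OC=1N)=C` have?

Molecular formula from the SMILES: C9H13NO.
DoU = (2C + 2 + N − H − X)/2 = (2·9 + 2 + 1 − 13 − 0)/2 = 8/2 = 4.
(Structurally: 1 ring(s) + 3 π bond(s) = 4.)

4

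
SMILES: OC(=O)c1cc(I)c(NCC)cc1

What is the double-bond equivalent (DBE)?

5

Molecular formula from the SMILES: C9H10INO2.
DoU = (2C + 2 + N − H − X)/2 = (2·9 + 2 + 1 − 10 − 1)/2 = 10/2 = 5.
(Structurally: 1 ring(s) + 4 π bond(s) = 5.)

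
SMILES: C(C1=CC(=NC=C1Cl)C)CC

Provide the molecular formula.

Heavy atoms from the SMILES: 9 C, 1 Cl, 1 N.
Implicit hydrogens by atom environment:
  3 × C (aromatic): no H
  2 × C: 3 H each → 6
  2 × C: 2 H each → 4
  2 × C (aromatic): 1 H each → 2
  1 × Cl: no H
  1 × N (aromatic): no H
  Total hydrogens = 12.
Molecular formula: C9H12ClN

C9H12ClN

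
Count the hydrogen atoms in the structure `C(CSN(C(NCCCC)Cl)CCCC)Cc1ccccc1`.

Hydrogens are implicit in SMILES; fill each atom to its normal valence:
  9 × C: 2 H each → 18
  5 × C (aromatic): 1 H each → 5
  2 × C: 3 H each → 6
  1 × C: 1 H
  1 × C (aromatic): no H
  1 × Cl: no H
  1 × N: 1 H
  1 × N: no H
  1 × S: no H
  Total hydrogens = 31.

31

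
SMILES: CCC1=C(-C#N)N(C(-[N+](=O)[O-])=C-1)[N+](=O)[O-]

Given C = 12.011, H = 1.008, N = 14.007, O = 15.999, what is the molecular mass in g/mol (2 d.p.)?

Molecular formula: C7H6N4O4.
M = 7×12.011 + 6×1.008 + 4×14.007 + 4×15.999 = 210.15 g/mol.

210.15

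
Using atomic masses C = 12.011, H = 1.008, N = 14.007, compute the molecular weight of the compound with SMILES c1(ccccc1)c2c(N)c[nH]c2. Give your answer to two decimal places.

158.20

Molecular formula: C10H10N2.
M = 10×12.011 + 10×1.008 + 2×14.007 = 158.20 g/mol.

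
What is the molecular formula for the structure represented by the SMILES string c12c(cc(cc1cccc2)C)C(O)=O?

C12H10O2

Heavy atoms from the SMILES: 12 C, 2 O.
Implicit hydrogens by atom environment:
  6 × C (aromatic): 1 H each → 6
  4 × C (aromatic): no H
  1 × C: 3 H
  1 × C: no H
  1 × O: 1 H
  1 × O: no H
  Total hydrogens = 10.
Molecular formula: C12H10O2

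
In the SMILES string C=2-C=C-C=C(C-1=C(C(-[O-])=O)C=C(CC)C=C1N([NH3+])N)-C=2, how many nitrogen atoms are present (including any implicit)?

The symbol for nitrogen appears 3 times in the SMILES.

3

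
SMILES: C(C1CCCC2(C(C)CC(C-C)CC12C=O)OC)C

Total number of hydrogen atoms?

30

Hydrogens are implicit in SMILES; fill each atom to its normal valence:
  7 × C: 2 H each → 14
  4 × C: 3 H each → 12
  4 × C: 1 H each → 4
  2 × C: no H
  2 × O: no H
  Total hydrogens = 30.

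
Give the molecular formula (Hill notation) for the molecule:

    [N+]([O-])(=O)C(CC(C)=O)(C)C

C6H11NO3

Heavy atoms from the SMILES: 6 C, 1 N, 3 O.
Implicit hydrogens by atom environment:
  3 × C: 3 H each → 9
  2 × C: no H
  2 × O: no H
  1 × C: 2 H
  1 × N (charge +1): no H
  1 × O (charge -1): no H
  Total hydrogens = 11.
Molecular formula: C6H11NO3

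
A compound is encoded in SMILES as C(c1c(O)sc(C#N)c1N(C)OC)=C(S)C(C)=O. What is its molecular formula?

C11H12N2O3S2

Heavy atoms from the SMILES: 11 C, 2 N, 3 O, 2 S.
Implicit hydrogens by atom environment:
  4 × C (aromatic): no H
  3 × C: 3 H each → 9
  3 × C: no H
  2 × N: no H
  2 × O: no H
  1 × C: 1 H
  1 × O: 1 H
  1 × S: 1 H
  1 × S (aromatic): no H
  Total hydrogens = 12.
Molecular formula: C11H12N2O3S2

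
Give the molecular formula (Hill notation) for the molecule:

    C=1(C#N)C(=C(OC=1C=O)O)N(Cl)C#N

Heavy atoms from the SMILES: 7 C, 1 Cl, 3 N, 3 O.
Implicit hydrogens by atom environment:
  4 × C (aromatic): no H
  3 × N: no H
  2 × C: no H
  1 × C: 1 H
  1 × Cl: no H
  1 × O: 1 H
  1 × O (aromatic): no H
  1 × O: no H
  Total hydrogens = 2.
Molecular formula: C7H2ClN3O3

C7H2ClN3O3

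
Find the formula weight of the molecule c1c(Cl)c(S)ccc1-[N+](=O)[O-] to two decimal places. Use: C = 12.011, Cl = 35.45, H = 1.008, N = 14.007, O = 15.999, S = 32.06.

189.61

Molecular formula: C6H4ClNO2S.
M = 6×12.011 + 1×35.45 + 4×1.008 + 1×14.007 + 2×15.999 + 1×32.06 = 189.61 g/mol.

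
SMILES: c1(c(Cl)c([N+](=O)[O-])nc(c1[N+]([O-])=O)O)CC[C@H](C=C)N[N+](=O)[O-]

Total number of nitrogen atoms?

The symbol for nitrogen appears 5 times in the SMILES.

5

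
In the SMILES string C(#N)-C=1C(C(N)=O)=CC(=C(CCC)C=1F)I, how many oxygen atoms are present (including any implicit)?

The symbol for oxygen appears 1 time in the SMILES.

1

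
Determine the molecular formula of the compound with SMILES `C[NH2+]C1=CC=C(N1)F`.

C5H8FN2+

Heavy atoms from the SMILES: 5 C, 1 F, 2 N.
Implicit hydrogens by atom environment:
  2 × C (aromatic): 1 H each → 2
  2 × C (aromatic): no H
  1 × C: 3 H
  1 × F: no H
  1 × N (charge +1): 2 H
  1 × N (aromatic): 1 H
  Total hydrogens = 8.
Net charge +1.
Molecular formula: C5H8FN2+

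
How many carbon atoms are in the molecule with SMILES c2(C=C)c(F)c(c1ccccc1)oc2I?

12

The symbol for carbon appears 12 times in the SMILES. Lowercase c denotes aromatic carbon and counts toward C.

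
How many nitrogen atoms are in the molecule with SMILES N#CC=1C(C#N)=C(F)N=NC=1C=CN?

5

The symbol for nitrogen appears 5 times in the SMILES.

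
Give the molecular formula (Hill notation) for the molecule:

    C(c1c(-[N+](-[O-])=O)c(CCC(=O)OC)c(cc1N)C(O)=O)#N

C12H11N3O6

Heavy atoms from the SMILES: 12 C, 3 N, 6 O.
Implicit hydrogens by atom environment:
  5 × C (aromatic): no H
  4 × O: no H
  3 × C: no H
  2 × C: 2 H each → 4
  1 × C: 3 H
  1 × C (aromatic): 1 H
  1 × N: 2 H
  1 × N: no H
  1 × N (charge +1): no H
  1 × O: 1 H
  1 × O (charge -1): no H
  Total hydrogens = 11.
Molecular formula: C12H11N3O6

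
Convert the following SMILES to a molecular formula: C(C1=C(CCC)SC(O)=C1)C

Heavy atoms from the SMILES: 9 C, 1 O, 1 S.
Implicit hydrogens by atom environment:
  3 × C: 2 H each → 6
  3 × C (aromatic): no H
  2 × C: 3 H each → 6
  1 × C (aromatic): 1 H
  1 × O: 1 H
  1 × S (aromatic): no H
  Total hydrogens = 14.
Molecular formula: C9H14OS

C9H14OS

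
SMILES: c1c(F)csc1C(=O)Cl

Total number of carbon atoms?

The symbol for carbon appears 5 times in the SMILES. Lowercase c denotes aromatic carbon and counts toward C.

5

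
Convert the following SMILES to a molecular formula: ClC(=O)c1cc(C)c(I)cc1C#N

Heavy atoms from the SMILES: 9 C, 1 Cl, 1 I, 1 N, 1 O.
Implicit hydrogens by atom environment:
  4 × C (aromatic): no H
  2 × C (aromatic): 1 H each → 2
  2 × C: no H
  1 × C: 3 H
  1 × Cl: no H
  1 × I: no H
  1 × N: no H
  1 × O: no H
  Total hydrogens = 5.
Molecular formula: C9H5ClINO

C9H5ClINO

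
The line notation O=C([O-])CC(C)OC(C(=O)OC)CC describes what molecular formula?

C9H15O5-

Heavy atoms from the SMILES: 9 C, 5 O.
Implicit hydrogens by atom environment:
  4 × O: no H
  3 × C: 3 H each → 9
  2 × C: 2 H each → 4
  2 × C: 1 H each → 2
  2 × C: no H
  1 × O (charge -1): no H
  Total hydrogens = 15.
Net charge -1.
Molecular formula: C9H15O5-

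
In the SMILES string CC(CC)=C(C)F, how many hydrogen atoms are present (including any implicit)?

Hydrogens are implicit in SMILES; fill each atom to its normal valence:
  3 × C: 3 H each → 9
  2 × C: no H
  1 × C: 2 H
  1 × F: no H
  Total hydrogens = 11.

11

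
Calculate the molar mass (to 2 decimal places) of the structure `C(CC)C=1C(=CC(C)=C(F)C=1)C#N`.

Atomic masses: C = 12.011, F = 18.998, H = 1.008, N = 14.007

Molecular formula: C11H12FN.
M = 11×12.011 + 1×18.998 + 12×1.008 + 1×14.007 = 177.22 g/mol.

177.22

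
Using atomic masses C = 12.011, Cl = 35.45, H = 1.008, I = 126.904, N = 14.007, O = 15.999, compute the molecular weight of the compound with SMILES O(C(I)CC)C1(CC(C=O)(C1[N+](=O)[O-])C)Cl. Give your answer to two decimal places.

361.56

Molecular formula: C9H13ClINO4.
M = 9×12.011 + 1×35.45 + 13×1.008 + 1×126.904 + 1×14.007 + 4×15.999 = 361.56 g/mol.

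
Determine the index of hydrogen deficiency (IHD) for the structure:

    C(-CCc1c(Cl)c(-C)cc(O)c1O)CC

Molecular formula from the SMILES: C12H17ClO2.
DoU = (2C + 2 + N − H − X)/2 = (2·12 + 2 + 0 − 17 − 1)/2 = 8/2 = 4.
(Structurally: 1 ring(s) + 3 π bond(s) = 4.)

4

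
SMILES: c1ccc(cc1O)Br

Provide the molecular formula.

Heavy atoms from the SMILES: 1 Br, 6 C, 1 O.
Implicit hydrogens by atom environment:
  4 × C (aromatic): 1 H each → 4
  2 × C (aromatic): no H
  1 × Br: no H
  1 × O: 1 H
  Total hydrogens = 5.
Molecular formula: C6H5BrO

C6H5BrO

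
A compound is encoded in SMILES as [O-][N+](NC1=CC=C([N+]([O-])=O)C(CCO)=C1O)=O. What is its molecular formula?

C8H9N3O6

Heavy atoms from the SMILES: 8 C, 3 N, 6 O.
Implicit hydrogens by atom environment:
  4 × C (aromatic): no H
  2 × C: 2 H each → 4
  2 × C (aromatic): 1 H each → 2
  2 × N (charge +1): no H
  2 × O: 1 H each → 2
  2 × O: no H
  2 × O (charge -1): no H
  1 × N: 1 H
  Total hydrogens = 9.
Molecular formula: C8H9N3O6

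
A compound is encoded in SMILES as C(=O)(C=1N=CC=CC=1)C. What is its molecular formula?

Heavy atoms from the SMILES: 7 C, 1 N, 1 O.
Implicit hydrogens by atom environment:
  4 × C (aromatic): 1 H each → 4
  1 × C: 3 H
  1 × C (aromatic): no H
  1 × C: no H
  1 × N (aromatic): no H
  1 × O: no H
  Total hydrogens = 7.
Molecular formula: C7H7NO

C7H7NO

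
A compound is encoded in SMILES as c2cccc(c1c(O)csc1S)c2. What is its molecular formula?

Heavy atoms from the SMILES: 10 C, 1 O, 2 S.
Implicit hydrogens by atom environment:
  6 × C (aromatic): 1 H each → 6
  4 × C (aromatic): no H
  1 × O: 1 H
  1 × S: 1 H
  1 × S (aromatic): no H
  Total hydrogens = 8.
Molecular formula: C10H8OS2

C10H8OS2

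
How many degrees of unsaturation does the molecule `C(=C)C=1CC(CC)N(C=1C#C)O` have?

Molecular formula from the SMILES: C10H13NO.
DoU = (2C + 2 + N − H − X)/2 = (2·10 + 2 + 1 − 13 − 0)/2 = 10/2 = 5.
(Structurally: 1 ring(s) + 4 π bond(s) = 5.)

5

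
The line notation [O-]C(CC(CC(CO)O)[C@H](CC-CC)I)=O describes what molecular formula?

C11H20IO4-

Heavy atoms from the SMILES: 11 C, 1 I, 4 O.
Implicit hydrogens by atom environment:
  6 × C: 2 H each → 12
  3 × C: 1 H each → 3
  2 × O: 1 H each → 2
  1 × C: 3 H
  1 × C: no H
  1 × I: no H
  1 × O: no H
  1 × O (charge -1): no H
  Total hydrogens = 20.
Net charge -1.
Molecular formula: C11H20IO4-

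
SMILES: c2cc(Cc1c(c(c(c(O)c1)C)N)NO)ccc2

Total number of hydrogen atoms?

Hydrogens are implicit in SMILES; fill each atom to its normal valence:
  6 × C (aromatic): 1 H each → 6
  6 × C (aromatic): no H
  2 × O: 1 H each → 2
  1 × C: 3 H
  1 × C: 2 H
  1 × N: 2 H
  1 × N: 1 H
  Total hydrogens = 16.

16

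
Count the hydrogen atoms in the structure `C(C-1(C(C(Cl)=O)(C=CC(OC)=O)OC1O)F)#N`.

7

Hydrogens are implicit in SMILES; fill each atom to its normal valence:
  5 × C: no H
  4 × O: no H
  3 × C: 1 H each → 3
  1 × C: 3 H
  1 × Cl: no H
  1 × F: no H
  1 × N: no H
  1 × O: 1 H
  Total hydrogens = 7.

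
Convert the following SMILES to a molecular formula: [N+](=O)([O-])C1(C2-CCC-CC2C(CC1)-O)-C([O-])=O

C11H16NO5-

Heavy atoms from the SMILES: 11 C, 1 N, 5 O.
Implicit hydrogens by atom environment:
  6 × C: 2 H each → 12
  3 × C: 1 H each → 3
  2 × C: no H
  2 × O: no H
  2 × O (charge -1): no H
  1 × N (charge +1): no H
  1 × O: 1 H
  Total hydrogens = 16.
Net charge -1.
Molecular formula: C11H16NO5-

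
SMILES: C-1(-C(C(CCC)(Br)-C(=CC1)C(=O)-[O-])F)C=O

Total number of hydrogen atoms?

Hydrogens are implicit in SMILES; fill each atom to its normal valence:
  4 × C: 1 H each → 4
  3 × C: 2 H each → 6
  3 × C: no H
  2 × O: no H
  1 × Br: no H
  1 × C: 3 H
  1 × F: no H
  1 × O (charge -1): no H
  Total hydrogens = 13.

13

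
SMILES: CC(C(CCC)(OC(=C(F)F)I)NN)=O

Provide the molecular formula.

C8H13F2IN2O2

Heavy atoms from the SMILES: 8 C, 2 F, 1 I, 2 N, 2 O.
Implicit hydrogens by atom environment:
  4 × C: no H
  2 × C: 3 H each → 6
  2 × C: 2 H each → 4
  2 × F: no H
  2 × O: no H
  1 × I: no H
  1 × N: 2 H
  1 × N: 1 H
  Total hydrogens = 13.
Molecular formula: C8H13F2IN2O2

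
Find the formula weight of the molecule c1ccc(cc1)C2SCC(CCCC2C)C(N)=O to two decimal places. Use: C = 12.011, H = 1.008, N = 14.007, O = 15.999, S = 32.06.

Molecular formula: C15H21NOS.
M = 15×12.011 + 21×1.008 + 1×14.007 + 1×15.999 + 1×32.06 = 263.40 g/mol.

263.40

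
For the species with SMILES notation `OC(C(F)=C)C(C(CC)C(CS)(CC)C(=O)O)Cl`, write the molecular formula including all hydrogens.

Heavy atoms from the SMILES: 12 C, 1 Cl, 1 F, 3 O, 1 S.
Implicit hydrogens by atom environment:
  4 × C: 2 H each → 8
  3 × C: 1 H each → 3
  3 × C: no H
  2 × C: 3 H each → 6
  2 × O: 1 H each → 2
  1 × Cl: no H
  1 × F: no H
  1 × O: no H
  1 × S: 1 H
  Total hydrogens = 20.
Molecular formula: C12H20ClFO3S

C12H20ClFO3S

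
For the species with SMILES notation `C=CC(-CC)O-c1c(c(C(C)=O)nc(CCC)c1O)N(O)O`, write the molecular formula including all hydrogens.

Heavy atoms from the SMILES: 15 C, 2 N, 5 O.
Implicit hydrogens by atom environment:
  5 × C (aromatic): no H
  4 × C: 2 H each → 8
  3 × C: 3 H each → 9
  3 × O: 1 H each → 3
  2 × C: 1 H each → 2
  2 × O: no H
  1 × C: no H
  1 × N (aromatic): no H
  1 × N: no H
  Total hydrogens = 22.
Molecular formula: C15H22N2O5

C15H22N2O5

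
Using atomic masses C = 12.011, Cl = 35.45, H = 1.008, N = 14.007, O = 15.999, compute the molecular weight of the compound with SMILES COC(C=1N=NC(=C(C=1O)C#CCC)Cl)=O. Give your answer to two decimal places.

Molecular formula: C10H9ClN2O3.
M = 10×12.011 + 1×35.45 + 9×1.008 + 2×14.007 + 3×15.999 = 240.64 g/mol.

240.64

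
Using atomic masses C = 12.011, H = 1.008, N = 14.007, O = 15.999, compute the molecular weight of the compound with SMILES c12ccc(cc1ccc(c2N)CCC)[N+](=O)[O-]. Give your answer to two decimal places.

230.27

Molecular formula: C13H14N2O2.
M = 13×12.011 + 14×1.008 + 2×14.007 + 2×15.999 = 230.27 g/mol.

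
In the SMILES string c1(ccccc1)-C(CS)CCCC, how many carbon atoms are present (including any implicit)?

12

The symbol for carbon appears 12 times in the SMILES. Lowercase c denotes aromatic carbon and counts toward C.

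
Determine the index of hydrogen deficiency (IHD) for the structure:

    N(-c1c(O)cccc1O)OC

4

Molecular formula from the SMILES: C7H9NO3.
DoU = (2C + 2 + N − H − X)/2 = (2·7 + 2 + 1 − 9 − 0)/2 = 8/2 = 4.
(Structurally: 1 ring(s) + 3 π bond(s) = 4.)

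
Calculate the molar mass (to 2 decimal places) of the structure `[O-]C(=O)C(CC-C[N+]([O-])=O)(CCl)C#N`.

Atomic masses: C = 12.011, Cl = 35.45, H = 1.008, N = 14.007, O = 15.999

219.60

Molecular formula: C7H8ClN2O4-.
M = 7×12.011 + 1×35.45 + 8×1.008 + 2×14.007 + 4×15.999 = 219.60 g/mol.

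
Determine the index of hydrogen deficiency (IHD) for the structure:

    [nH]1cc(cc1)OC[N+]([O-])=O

4

Molecular formula from the SMILES: C5H6N2O3.
DoU = (2C + 2 + N − H − X)/2 = (2·5 + 2 + 2 − 6 − 0)/2 = 8/2 = 4.
(Structurally: 1 ring(s) + 3 π bond(s) = 4.)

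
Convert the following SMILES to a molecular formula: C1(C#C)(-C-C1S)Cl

C5H5ClS

Heavy atoms from the SMILES: 5 C, 1 Cl, 1 S.
Implicit hydrogens by atom environment:
  2 × C: 1 H each → 2
  2 × C: no H
  1 × C: 2 H
  1 × Cl: no H
  1 × S: 1 H
  Total hydrogens = 5.
Molecular formula: C5H5ClS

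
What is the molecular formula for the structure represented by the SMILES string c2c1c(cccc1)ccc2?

C10H8

Heavy atoms from the SMILES: 10 C.
Implicit hydrogens by atom environment:
  8 × C (aromatic): 1 H each → 8
  2 × C (aromatic): no H
  Total hydrogens = 8.
Molecular formula: C10H8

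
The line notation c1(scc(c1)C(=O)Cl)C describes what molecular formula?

C6H5ClOS

Heavy atoms from the SMILES: 6 C, 1 Cl, 1 O, 1 S.
Implicit hydrogens by atom environment:
  2 × C (aromatic): 1 H each → 2
  2 × C (aromatic): no H
  1 × C: 3 H
  1 × C: no H
  1 × Cl: no H
  1 × O: no H
  1 × S (aromatic): no H
  Total hydrogens = 5.
Molecular formula: C6H5ClOS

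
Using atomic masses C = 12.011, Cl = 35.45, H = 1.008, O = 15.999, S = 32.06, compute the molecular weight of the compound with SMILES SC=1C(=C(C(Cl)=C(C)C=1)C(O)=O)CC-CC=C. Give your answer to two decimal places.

270.77

Molecular formula: C13H15ClO2S.
M = 13×12.011 + 1×35.45 + 15×1.008 + 2×15.999 + 1×32.06 = 270.77 g/mol.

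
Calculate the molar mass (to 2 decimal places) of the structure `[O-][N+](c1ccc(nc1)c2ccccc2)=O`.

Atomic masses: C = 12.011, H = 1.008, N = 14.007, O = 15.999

Molecular formula: C11H8N2O2.
M = 11×12.011 + 8×1.008 + 2×14.007 + 2×15.999 = 200.20 g/mol.

200.20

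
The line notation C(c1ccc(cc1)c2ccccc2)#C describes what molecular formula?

C14H10

Heavy atoms from the SMILES: 14 C.
Implicit hydrogens by atom environment:
  9 × C (aromatic): 1 H each → 9
  3 × C (aromatic): no H
  1 × C: 1 H
  1 × C: no H
  Total hydrogens = 10.
Molecular formula: C14H10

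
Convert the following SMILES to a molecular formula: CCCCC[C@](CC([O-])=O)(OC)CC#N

C11H18NO3-

Heavy atoms from the SMILES: 11 C, 1 N, 3 O.
Implicit hydrogens by atom environment:
  6 × C: 2 H each → 12
  3 × C: no H
  2 × C: 3 H each → 6
  2 × O: no H
  1 × N: no H
  1 × O (charge -1): no H
  Total hydrogens = 18.
Net charge -1.
Molecular formula: C11H18NO3-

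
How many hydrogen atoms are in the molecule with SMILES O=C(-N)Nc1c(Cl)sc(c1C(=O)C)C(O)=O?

7

Hydrogens are implicit in SMILES; fill each atom to its normal valence:
  4 × C (aromatic): no H
  3 × C: no H
  3 × O: no H
  1 × C: 3 H
  1 × Cl: no H
  1 × N: 2 H
  1 × N: 1 H
  1 × O: 1 H
  1 × S (aromatic): no H
  Total hydrogens = 7.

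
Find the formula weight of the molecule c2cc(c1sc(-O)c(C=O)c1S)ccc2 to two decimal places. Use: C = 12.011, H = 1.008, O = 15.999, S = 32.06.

236.30

Molecular formula: C11H8O2S2.
M = 11×12.011 + 8×1.008 + 2×15.999 + 2×32.06 = 236.30 g/mol.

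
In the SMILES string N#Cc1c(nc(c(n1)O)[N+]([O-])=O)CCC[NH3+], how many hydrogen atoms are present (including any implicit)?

Hydrogens are implicit in SMILES; fill each atom to its normal valence:
  4 × C (aromatic): no H
  3 × C: 2 H each → 6
  2 × N (aromatic): no H
  1 × C: no H
  1 × N (charge +1): 3 H
  1 × N: no H
  1 × N (charge +1): no H
  1 × O: 1 H
  1 × O: no H
  1 × O (charge -1): no H
  Total hydrogens = 10.

10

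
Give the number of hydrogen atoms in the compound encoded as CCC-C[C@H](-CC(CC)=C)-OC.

Hydrogens are implicit in SMILES; fill each atom to its normal valence:
  6 × C: 2 H each → 12
  3 × C: 3 H each → 9
  1 × C: 1 H
  1 × C: no H
  1 × O: no H
  Total hydrogens = 22.

22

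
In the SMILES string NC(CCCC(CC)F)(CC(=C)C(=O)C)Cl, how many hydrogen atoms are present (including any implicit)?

21

Hydrogens are implicit in SMILES; fill each atom to its normal valence:
  6 × C: 2 H each → 12
  3 × C: no H
  2 × C: 3 H each → 6
  1 × C: 1 H
  1 × Cl: no H
  1 × F: no H
  1 × N: 2 H
  1 × O: no H
  Total hydrogens = 21.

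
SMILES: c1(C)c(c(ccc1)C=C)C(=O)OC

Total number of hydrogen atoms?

12

Hydrogens are implicit in SMILES; fill each atom to its normal valence:
  3 × C (aromatic): 1 H each → 3
  3 × C (aromatic): no H
  2 × C: 3 H each → 6
  2 × O: no H
  1 × C: 2 H
  1 × C: 1 H
  1 × C: no H
  Total hydrogens = 12.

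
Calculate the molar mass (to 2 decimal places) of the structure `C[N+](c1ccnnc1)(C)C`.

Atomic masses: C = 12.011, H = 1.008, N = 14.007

Molecular formula: C7H12N3+.
M = 7×12.011 + 12×1.008 + 3×14.007 = 138.19 g/mol.

138.19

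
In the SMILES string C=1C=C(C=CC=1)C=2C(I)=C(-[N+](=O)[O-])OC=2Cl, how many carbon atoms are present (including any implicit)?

10

The symbol for carbon appears 10 times in the SMILES. (Cl is a single chlorine, not C + l.)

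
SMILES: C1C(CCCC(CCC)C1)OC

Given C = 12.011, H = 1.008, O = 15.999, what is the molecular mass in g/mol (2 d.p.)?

Molecular formula: C11H22O.
M = 11×12.011 + 22×1.008 + 1×15.999 = 170.30 g/mol.

170.30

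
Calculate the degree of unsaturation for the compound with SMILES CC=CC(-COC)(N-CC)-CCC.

Molecular formula from the SMILES: C11H23NO.
DoU = (2C + 2 + N − H − X)/2 = (2·11 + 2 + 1 − 23 − 0)/2 = 2/2 = 1.
(Structurally: 0 ring(s) + 1 π bond(s) = 1.)

1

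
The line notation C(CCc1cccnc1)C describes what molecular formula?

Heavy atoms from the SMILES: 9 C, 1 N.
Implicit hydrogens by atom environment:
  4 × C (aromatic): 1 H each → 4
  3 × C: 2 H each → 6
  1 × C: 3 H
  1 × C (aromatic): no H
  1 × N (aromatic): no H
  Total hydrogens = 13.
Molecular formula: C9H13N

C9H13N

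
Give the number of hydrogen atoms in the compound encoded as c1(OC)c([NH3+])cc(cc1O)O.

10

Hydrogens are implicit in SMILES; fill each atom to its normal valence:
  4 × C (aromatic): no H
  2 × C (aromatic): 1 H each → 2
  2 × O: 1 H each → 2
  1 × C: 3 H
  1 × N (charge +1): 3 H
  1 × O: no H
  Total hydrogens = 10.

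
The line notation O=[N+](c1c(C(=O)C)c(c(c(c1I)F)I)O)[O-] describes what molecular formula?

Heavy atoms from the SMILES: 8 C, 1 F, 2 I, 1 N, 4 O.
Implicit hydrogens by atom environment:
  6 × C (aromatic): no H
  2 × I: no H
  2 × O: no H
  1 × C: 3 H
  1 × C: no H
  1 × F: no H
  1 × N (charge +1): no H
  1 × O: 1 H
  1 × O (charge -1): no H
  Total hydrogens = 4.
Molecular formula: C8H4FI2NO4

C8H4FI2NO4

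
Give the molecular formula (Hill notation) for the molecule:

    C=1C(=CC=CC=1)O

C6H6O

Heavy atoms from the SMILES: 6 C, 1 O.
Implicit hydrogens by atom environment:
  5 × C (aromatic): 1 H each → 5
  1 × C (aromatic): no H
  1 × O: 1 H
  Total hydrogens = 6.
Molecular formula: C6H6O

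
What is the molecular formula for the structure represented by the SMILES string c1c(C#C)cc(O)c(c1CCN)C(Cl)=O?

C11H10ClNO2

Heavy atoms from the SMILES: 11 C, 1 Cl, 1 N, 2 O.
Implicit hydrogens by atom environment:
  4 × C (aromatic): no H
  2 × C: 2 H each → 4
  2 × C (aromatic): 1 H each → 2
  2 × C: no H
  1 × C: 1 H
  1 × Cl: no H
  1 × N: 2 H
  1 × O: 1 H
  1 × O: no H
  Total hydrogens = 10.
Molecular formula: C11H10ClNO2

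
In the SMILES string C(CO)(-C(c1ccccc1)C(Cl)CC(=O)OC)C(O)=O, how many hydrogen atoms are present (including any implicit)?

17

Hydrogens are implicit in SMILES; fill each atom to its normal valence:
  5 × C (aromatic): 1 H each → 5
  3 × C: 1 H each → 3
  3 × O: no H
  2 × C: 2 H each → 4
  2 × C: no H
  2 × O: 1 H each → 2
  1 × C: 3 H
  1 × C (aromatic): no H
  1 × Cl: no H
  Total hydrogens = 17.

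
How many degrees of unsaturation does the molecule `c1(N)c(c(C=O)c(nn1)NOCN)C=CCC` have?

Molecular formula from the SMILES: C10H15N5O2.
DoU = (2C + 2 + N − H − X)/2 = (2·10 + 2 + 5 − 15 − 0)/2 = 12/2 = 6.
(Structurally: 1 ring(s) + 5 π bond(s) = 6.)

6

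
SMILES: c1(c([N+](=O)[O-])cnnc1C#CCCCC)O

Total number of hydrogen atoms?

Hydrogens are implicit in SMILES; fill each atom to its normal valence:
  3 × C: 2 H each → 6
  3 × C (aromatic): no H
  2 × C: no H
  2 × N (aromatic): no H
  1 × C: 3 H
  1 × C (aromatic): 1 H
  1 × N (charge +1): no H
  1 × O: 1 H
  1 × O: no H
  1 × O (charge -1): no H
  Total hydrogens = 11.

11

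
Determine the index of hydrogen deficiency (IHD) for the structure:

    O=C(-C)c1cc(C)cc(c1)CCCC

Molecular formula from the SMILES: C13H18O.
DoU = (2C + 2 + N − H − X)/2 = (2·13 + 2 + 0 − 18 − 0)/2 = 10/2 = 5.
(Structurally: 1 ring(s) + 4 π bond(s) = 5.)

5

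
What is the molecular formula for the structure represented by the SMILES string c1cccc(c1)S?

C6H6S

Heavy atoms from the SMILES: 6 C, 1 S.
Implicit hydrogens by atom environment:
  5 × C (aromatic): 1 H each → 5
  1 × C (aromatic): no H
  1 × S: 1 H
  Total hydrogens = 6.
Molecular formula: C6H6S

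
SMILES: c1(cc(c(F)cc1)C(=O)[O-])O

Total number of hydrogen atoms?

Hydrogens are implicit in SMILES; fill each atom to its normal valence:
  3 × C (aromatic): 1 H each → 3
  3 × C (aromatic): no H
  1 × C: no H
  1 × F: no H
  1 × O: 1 H
  1 × O: no H
  1 × O (charge -1): no H
  Total hydrogens = 4.

4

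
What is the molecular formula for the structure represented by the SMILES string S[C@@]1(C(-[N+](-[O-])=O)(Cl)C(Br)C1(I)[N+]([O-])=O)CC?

C6H7BrClIN2O4S

Heavy atoms from the SMILES: 1 Br, 6 C, 1 Cl, 1 I, 2 N, 4 O, 1 S.
Implicit hydrogens by atom environment:
  3 × C: no H
  2 × N (charge +1): no H
  2 × O: no H
  2 × O (charge -1): no H
  1 × Br: no H
  1 × C: 3 H
  1 × C: 2 H
  1 × C: 1 H
  1 × Cl: no H
  1 × I: no H
  1 × S: 1 H
  Total hydrogens = 7.
Molecular formula: C6H7BrClIN2O4S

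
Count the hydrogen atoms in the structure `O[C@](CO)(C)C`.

Hydrogens are implicit in SMILES; fill each atom to its normal valence:
  2 × C: 3 H each → 6
  2 × O: 1 H each → 2
  1 × C: 2 H
  1 × C: no H
  Total hydrogens = 10.

10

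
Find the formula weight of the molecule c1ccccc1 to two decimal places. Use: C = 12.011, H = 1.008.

Molecular formula: C6H6.
M = 6×12.011 + 6×1.008 = 78.11 g/mol.

78.11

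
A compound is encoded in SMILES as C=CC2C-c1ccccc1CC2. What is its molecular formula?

Heavy atoms from the SMILES: 12 C.
Implicit hydrogens by atom environment:
  4 × C: 2 H each → 8
  4 × C (aromatic): 1 H each → 4
  2 × C: 1 H each → 2
  2 × C (aromatic): no H
  Total hydrogens = 14.
Molecular formula: C12H14

C12H14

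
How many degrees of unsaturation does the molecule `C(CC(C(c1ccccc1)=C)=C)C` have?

Molecular formula from the SMILES: C13H16.
DoU = (2C + 2 + N − H − X)/2 = (2·13 + 2 + 0 − 16 − 0)/2 = 12/2 = 6.
(Structurally: 1 ring(s) + 5 π bond(s) = 6.)

6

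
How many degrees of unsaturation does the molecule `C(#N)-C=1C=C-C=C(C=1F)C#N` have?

Molecular formula from the SMILES: C8H3FN2.
DoU = (2C + 2 + N − H − X)/2 = (2·8 + 2 + 2 − 3 − 1)/2 = 16/2 = 8.
(Structurally: 1 ring(s) + 7 π bond(s) = 8.)

8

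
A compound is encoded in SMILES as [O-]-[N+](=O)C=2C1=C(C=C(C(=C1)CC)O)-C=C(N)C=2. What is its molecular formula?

C12H12N2O3

Heavy atoms from the SMILES: 12 C, 2 N, 3 O.
Implicit hydrogens by atom environment:
  6 × C (aromatic): no H
  4 × C (aromatic): 1 H each → 4
  1 × C: 3 H
  1 × C: 2 H
  1 × N: 2 H
  1 × N (charge +1): no H
  1 × O: 1 H
  1 × O: no H
  1 × O (charge -1): no H
  Total hydrogens = 12.
Molecular formula: C12H12N2O3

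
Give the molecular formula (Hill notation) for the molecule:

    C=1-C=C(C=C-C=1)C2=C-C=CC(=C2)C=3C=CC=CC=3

Heavy atoms from the SMILES: 18 C.
Implicit hydrogens by atom environment:
  14 × C (aromatic): 1 H each → 14
  4 × C (aromatic): no H
  Total hydrogens = 14.
Molecular formula: C18H14

C18H14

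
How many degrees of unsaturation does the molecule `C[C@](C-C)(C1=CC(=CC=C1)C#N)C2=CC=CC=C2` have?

Molecular formula from the SMILES: C17H17N.
DoU = (2C + 2 + N − H − X)/2 = (2·17 + 2 + 1 − 17 − 0)/2 = 20/2 = 10.
(Structurally: 2 ring(s) + 8 π bond(s) = 10.)

10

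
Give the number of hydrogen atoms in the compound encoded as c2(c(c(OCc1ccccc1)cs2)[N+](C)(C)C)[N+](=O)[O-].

17

Hydrogens are implicit in SMILES; fill each atom to its normal valence:
  6 × C (aromatic): 1 H each → 6
  4 × C (aromatic): no H
  3 × C: 3 H each → 9
  2 × N (charge +1): no H
  2 × O: no H
  1 × C: 2 H
  1 × O (charge -1): no H
  1 × S (aromatic): no H
  Total hydrogens = 17.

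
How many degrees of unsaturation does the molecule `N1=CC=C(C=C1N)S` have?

4

Molecular formula from the SMILES: C5H6N2S.
DoU = (2C + 2 + N − H − X)/2 = (2·5 + 2 + 2 − 6 − 0)/2 = 8/2 = 4.
(Structurally: 1 ring(s) + 3 π bond(s) = 4.)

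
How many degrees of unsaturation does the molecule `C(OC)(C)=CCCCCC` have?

Molecular formula from the SMILES: C9H18O.
DoU = (2C + 2 + N − H − X)/2 = (2·9 + 2 + 0 − 18 − 0)/2 = 2/2 = 1.
(Structurally: 0 ring(s) + 1 π bond(s) = 1.)

1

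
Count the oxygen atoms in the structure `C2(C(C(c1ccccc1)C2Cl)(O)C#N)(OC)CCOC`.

3

The symbol for oxygen appears 3 times in the SMILES.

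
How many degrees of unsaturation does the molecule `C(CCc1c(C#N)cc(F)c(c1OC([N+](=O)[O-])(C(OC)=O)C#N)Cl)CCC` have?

10

Molecular formula from the SMILES: C17H17ClFN3O5.
DoU = (2C + 2 + N − H − X)/2 = (2·17 + 2 + 3 − 17 − 2)/2 = 20/2 = 10.
(Structurally: 1 ring(s) + 9 π bond(s) = 10.)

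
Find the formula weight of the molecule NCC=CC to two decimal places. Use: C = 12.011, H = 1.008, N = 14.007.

Molecular formula: C4H9N.
M = 4×12.011 + 9×1.008 + 1×14.007 = 71.12 g/mol.

71.12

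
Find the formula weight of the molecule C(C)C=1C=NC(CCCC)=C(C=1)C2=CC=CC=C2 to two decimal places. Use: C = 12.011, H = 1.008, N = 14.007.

Molecular formula: C17H21N.
M = 17×12.011 + 21×1.008 + 1×14.007 = 239.36 g/mol.

239.36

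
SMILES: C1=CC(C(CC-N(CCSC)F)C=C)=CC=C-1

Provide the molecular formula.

C14H20FNS

Heavy atoms from the SMILES: 14 C, 1 F, 1 N, 1 S.
Implicit hydrogens by atom environment:
  5 × C: 2 H each → 10
  5 × C (aromatic): 1 H each → 5
  2 × C: 1 H each → 2
  1 × C: 3 H
  1 × C (aromatic): no H
  1 × F: no H
  1 × N: no H
  1 × S: no H
  Total hydrogens = 20.
Molecular formula: C14H20FNS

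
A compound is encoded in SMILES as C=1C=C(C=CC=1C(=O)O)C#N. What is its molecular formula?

C8H5NO2

Heavy atoms from the SMILES: 8 C, 1 N, 2 O.
Implicit hydrogens by atom environment:
  4 × C (aromatic): 1 H each → 4
  2 × C (aromatic): no H
  2 × C: no H
  1 × N: no H
  1 × O: 1 H
  1 × O: no H
  Total hydrogens = 5.
Molecular formula: C8H5NO2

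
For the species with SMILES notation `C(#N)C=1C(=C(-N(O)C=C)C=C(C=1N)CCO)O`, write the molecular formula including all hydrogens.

C11H13N3O3

Heavy atoms from the SMILES: 11 C, 3 N, 3 O.
Implicit hydrogens by atom environment:
  5 × C (aromatic): no H
  3 × C: 2 H each → 6
  3 × O: 1 H each → 3
  2 × N: no H
  1 × C (aromatic): 1 H
  1 × C: 1 H
  1 × C: no H
  1 × N: 2 H
  Total hydrogens = 13.
Molecular formula: C11H13N3O3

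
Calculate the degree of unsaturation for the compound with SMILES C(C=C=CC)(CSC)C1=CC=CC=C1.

6

Molecular formula from the SMILES: C13H16S.
DoU = (2C + 2 + N − H − X)/2 = (2·13 + 2 + 0 − 16 − 0)/2 = 12/2 = 6.
(Structurally: 1 ring(s) + 5 π bond(s) = 6.)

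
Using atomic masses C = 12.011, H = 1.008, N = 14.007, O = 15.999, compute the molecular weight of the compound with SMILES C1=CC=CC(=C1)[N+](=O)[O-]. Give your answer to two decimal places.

Molecular formula: C6H5NO2.
M = 6×12.011 + 5×1.008 + 1×14.007 + 2×15.999 = 123.11 g/mol.

123.11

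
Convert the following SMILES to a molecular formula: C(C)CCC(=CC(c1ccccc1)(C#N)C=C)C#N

C17H18N2

Heavy atoms from the SMILES: 17 C, 2 N.
Implicit hydrogens by atom environment:
  5 × C (aromatic): 1 H each → 5
  4 × C: 2 H each → 8
  4 × C: no H
  2 × C: 1 H each → 2
  2 × N: no H
  1 × C: 3 H
  1 × C (aromatic): no H
  Total hydrogens = 18.
Molecular formula: C17H18N2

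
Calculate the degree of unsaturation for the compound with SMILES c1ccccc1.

4

Molecular formula from the SMILES: C6H6.
DoU = (2C + 2 + N − H − X)/2 = (2·6 + 2 + 0 − 6 − 0)/2 = 8/2 = 4.
(Structurally: 1 ring(s) + 3 π bond(s) = 4.)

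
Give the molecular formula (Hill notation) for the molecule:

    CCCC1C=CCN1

C7H13N

Heavy atoms from the SMILES: 7 C, 1 N.
Implicit hydrogens by atom environment:
  3 × C: 2 H each → 6
  3 × C: 1 H each → 3
  1 × C: 3 H
  1 × N: 1 H
  Total hydrogens = 13.
Molecular formula: C7H13N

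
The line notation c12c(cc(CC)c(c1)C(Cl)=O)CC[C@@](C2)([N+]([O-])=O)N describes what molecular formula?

C13H15ClN2O3

Heavy atoms from the SMILES: 13 C, 1 Cl, 2 N, 3 O.
Implicit hydrogens by atom environment:
  4 × C: 2 H each → 8
  4 × C (aromatic): no H
  2 × C (aromatic): 1 H each → 2
  2 × C: no H
  2 × O: no H
  1 × C: 3 H
  1 × Cl: no H
  1 × N: 2 H
  1 × N (charge +1): no H
  1 × O (charge -1): no H
  Total hydrogens = 15.
Molecular formula: C13H15ClN2O3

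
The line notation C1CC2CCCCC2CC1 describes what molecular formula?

Heavy atoms from the SMILES: 10 C.
Implicit hydrogens by atom environment:
  8 × C: 2 H each → 16
  2 × C: 1 H each → 2
  Total hydrogens = 18.
Molecular formula: C10H18

C10H18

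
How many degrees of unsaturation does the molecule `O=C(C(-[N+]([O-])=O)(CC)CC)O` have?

Molecular formula from the SMILES: C6H11NO4.
DoU = (2C + 2 + N − H − X)/2 = (2·6 + 2 + 1 − 11 − 0)/2 = 4/2 = 2.
(Structurally: 0 ring(s) + 2 π bond(s) = 2.)

2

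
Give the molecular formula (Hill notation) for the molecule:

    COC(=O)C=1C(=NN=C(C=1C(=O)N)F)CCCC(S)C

C12H16FN3O3S

Heavy atoms from the SMILES: 12 C, 1 F, 3 N, 3 O, 1 S.
Implicit hydrogens by atom environment:
  4 × C (aromatic): no H
  3 × C: 2 H each → 6
  3 × O: no H
  2 × C: 3 H each → 6
  2 × C: no H
  2 × N (aromatic): no H
  1 × C: 1 H
  1 × F: no H
  1 × N: 2 H
  1 × S: 1 H
  Total hydrogens = 16.
Molecular formula: C12H16FN3O3S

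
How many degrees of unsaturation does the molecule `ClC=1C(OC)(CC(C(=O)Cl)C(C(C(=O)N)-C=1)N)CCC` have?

Molecular formula from the SMILES: C13H20Cl2N2O3.
DoU = (2C + 2 + N − H − X)/2 = (2·13 + 2 + 2 − 20 − 2)/2 = 8/2 = 4.
(Structurally: 1 ring(s) + 3 π bond(s) = 4.)

4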